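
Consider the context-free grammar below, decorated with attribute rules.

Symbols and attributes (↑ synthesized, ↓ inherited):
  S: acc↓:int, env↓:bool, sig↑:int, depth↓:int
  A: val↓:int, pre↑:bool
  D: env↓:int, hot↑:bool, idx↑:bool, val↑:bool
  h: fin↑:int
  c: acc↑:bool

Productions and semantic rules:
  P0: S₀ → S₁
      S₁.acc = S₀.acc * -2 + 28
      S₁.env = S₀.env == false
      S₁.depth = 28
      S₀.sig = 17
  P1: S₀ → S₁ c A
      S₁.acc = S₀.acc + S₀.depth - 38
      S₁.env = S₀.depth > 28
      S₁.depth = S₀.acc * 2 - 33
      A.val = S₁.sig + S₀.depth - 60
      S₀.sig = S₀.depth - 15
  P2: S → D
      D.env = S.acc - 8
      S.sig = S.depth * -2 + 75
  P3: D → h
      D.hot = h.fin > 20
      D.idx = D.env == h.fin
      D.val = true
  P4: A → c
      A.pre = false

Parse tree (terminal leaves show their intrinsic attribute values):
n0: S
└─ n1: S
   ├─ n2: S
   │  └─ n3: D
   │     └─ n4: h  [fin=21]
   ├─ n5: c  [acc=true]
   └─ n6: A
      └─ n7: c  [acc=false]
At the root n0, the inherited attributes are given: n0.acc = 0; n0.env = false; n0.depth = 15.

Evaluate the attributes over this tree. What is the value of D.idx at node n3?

false

1. n0.acc = 0  [given at root]
2. n0.env = false  [given at root]
3. n0.depth = 15  [given at root]
4. n1.acc = 28  [S₀.acc * -2 + 28]
5. n1.env = true  [S₀.env == false]
6. n1.depth = 28  [28]
7. n2.acc = 18  [S₀.acc + S₀.depth - 38]
8. n2.env = false  [S₀.depth > 28]
9. n2.depth = 23  [S₀.acc * 2 - 33]
10. n3.env = 10  [S.acc - 8]
11. n4.fin = 21  [terminal]
12. n3.hot = true  [h.fin > 20]
13. n3.idx = false  [D.env == h.fin]
14. n3.val = true  [true]
15. n2.sig = 29  [S.depth * -2 + 75]
16. n5.acc = true  [terminal]
17. n6.val = -3  [S₁.sig + S₀.depth - 60]
18. n7.acc = false  [terminal]
19. n6.pre = false  [false]
20. n1.sig = 13  [S₀.depth - 15]
21. n0.sig = 17  [17]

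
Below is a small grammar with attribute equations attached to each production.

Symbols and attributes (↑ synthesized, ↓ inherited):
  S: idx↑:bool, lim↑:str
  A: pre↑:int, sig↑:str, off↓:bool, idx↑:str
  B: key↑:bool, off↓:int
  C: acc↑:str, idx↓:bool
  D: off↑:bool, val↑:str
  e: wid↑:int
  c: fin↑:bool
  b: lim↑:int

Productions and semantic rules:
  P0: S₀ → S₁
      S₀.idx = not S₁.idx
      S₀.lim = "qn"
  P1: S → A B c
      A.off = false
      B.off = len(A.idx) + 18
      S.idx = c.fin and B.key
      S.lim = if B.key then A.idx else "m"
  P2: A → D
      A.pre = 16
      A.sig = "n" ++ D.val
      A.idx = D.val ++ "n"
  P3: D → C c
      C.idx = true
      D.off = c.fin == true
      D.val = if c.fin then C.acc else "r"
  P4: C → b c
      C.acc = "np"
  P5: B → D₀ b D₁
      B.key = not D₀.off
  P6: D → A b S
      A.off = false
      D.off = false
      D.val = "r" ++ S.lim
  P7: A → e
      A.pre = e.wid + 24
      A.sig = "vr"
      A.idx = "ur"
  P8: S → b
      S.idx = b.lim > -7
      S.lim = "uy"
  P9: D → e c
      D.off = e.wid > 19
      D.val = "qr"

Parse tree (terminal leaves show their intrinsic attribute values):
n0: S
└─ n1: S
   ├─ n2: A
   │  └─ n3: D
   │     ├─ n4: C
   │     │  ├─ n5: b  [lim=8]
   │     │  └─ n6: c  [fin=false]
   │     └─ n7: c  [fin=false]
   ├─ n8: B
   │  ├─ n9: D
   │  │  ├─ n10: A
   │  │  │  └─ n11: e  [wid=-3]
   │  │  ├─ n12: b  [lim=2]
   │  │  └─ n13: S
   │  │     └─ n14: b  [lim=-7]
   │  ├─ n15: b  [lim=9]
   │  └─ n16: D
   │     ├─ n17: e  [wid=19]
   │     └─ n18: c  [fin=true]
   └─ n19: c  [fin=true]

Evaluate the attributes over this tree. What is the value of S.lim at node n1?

1. n2.off = false  [false]
2. n4.idx = true  [true]
3. n5.lim = 8  [terminal]
4. n6.fin = false  [terminal]
5. n4.acc = "np"  ["np"]
6. n7.fin = false  [terminal]
7. n3.off = false  [c.fin == true]
8. n3.val = "r"  [if c.fin then C.acc else "r"]
9. n2.pre = 16  [16]
10. n2.sig = "nr"  ["n" ++ D.val]
11. n2.idx = "rn"  [D.val ++ "n"]
12. n8.off = 20  [len(A.idx) + 18]
13. n10.off = false  [false]
14. n11.wid = -3  [terminal]
15. n10.pre = 21  [e.wid + 24]
16. n10.sig = "vr"  ["vr"]
17. n10.idx = "ur"  ["ur"]
18. n12.lim = 2  [terminal]
19. n14.lim = -7  [terminal]
20. n13.idx = false  [b.lim > -7]
21. n13.lim = "uy"  ["uy"]
22. n9.off = false  [false]
23. n9.val = "ruy"  ["r" ++ S.lim]
24. n15.lim = 9  [terminal]
25. n17.wid = 19  [terminal]
26. n18.fin = true  [terminal]
27. n16.off = false  [e.wid > 19]
28. n16.val = "qr"  ["qr"]
29. n8.key = true  [not D₀.off]
30. n19.fin = true  [terminal]
31. n1.idx = true  [c.fin and B.key]
32. n1.lim = "rn"  [if B.key then A.idx else "m"]
33. n0.idx = false  [not S₁.idx]
34. n0.lim = "qn"  ["qn"]

"rn"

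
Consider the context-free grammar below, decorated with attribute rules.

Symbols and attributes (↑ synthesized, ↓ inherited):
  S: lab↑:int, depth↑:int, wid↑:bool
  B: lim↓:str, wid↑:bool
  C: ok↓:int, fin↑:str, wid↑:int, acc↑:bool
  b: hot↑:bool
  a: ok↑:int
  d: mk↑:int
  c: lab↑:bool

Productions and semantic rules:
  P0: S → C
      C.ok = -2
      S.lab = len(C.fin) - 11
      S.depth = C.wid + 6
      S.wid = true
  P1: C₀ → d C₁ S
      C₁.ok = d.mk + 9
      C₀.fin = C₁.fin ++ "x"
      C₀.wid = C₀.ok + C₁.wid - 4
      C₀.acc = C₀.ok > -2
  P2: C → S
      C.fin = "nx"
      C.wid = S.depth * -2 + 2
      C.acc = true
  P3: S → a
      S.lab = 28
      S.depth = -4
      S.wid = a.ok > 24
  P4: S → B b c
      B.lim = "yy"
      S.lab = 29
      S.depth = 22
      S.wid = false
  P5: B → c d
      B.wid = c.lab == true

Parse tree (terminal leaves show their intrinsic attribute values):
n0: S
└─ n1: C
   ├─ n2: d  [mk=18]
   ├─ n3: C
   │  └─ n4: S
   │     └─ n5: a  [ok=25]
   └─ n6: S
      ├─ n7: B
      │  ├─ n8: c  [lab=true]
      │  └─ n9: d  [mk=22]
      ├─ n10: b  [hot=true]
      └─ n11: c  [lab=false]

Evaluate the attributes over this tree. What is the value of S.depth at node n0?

10

1. n1.ok = -2  [-2]
2. n2.mk = 18  [terminal]
3. n3.ok = 27  [d.mk + 9]
4. n5.ok = 25  [terminal]
5. n4.lab = 28  [28]
6. n4.depth = -4  [-4]
7. n4.wid = true  [a.ok > 24]
8. n3.fin = "nx"  ["nx"]
9. n3.wid = 10  [S.depth * -2 + 2]
10. n3.acc = true  [true]
11. n7.lim = "yy"  ["yy"]
12. n8.lab = true  [terminal]
13. n9.mk = 22  [terminal]
14. n7.wid = true  [c.lab == true]
15. n10.hot = true  [terminal]
16. n11.lab = false  [terminal]
17. n6.lab = 29  [29]
18. n6.depth = 22  [22]
19. n6.wid = false  [false]
20. n1.fin = "nxx"  [C₁.fin ++ "x"]
21. n1.wid = 4  [C₀.ok + C₁.wid - 4]
22. n1.acc = false  [C₀.ok > -2]
23. n0.lab = -8  [len(C.fin) - 11]
24. n0.depth = 10  [C.wid + 6]
25. n0.wid = true  [true]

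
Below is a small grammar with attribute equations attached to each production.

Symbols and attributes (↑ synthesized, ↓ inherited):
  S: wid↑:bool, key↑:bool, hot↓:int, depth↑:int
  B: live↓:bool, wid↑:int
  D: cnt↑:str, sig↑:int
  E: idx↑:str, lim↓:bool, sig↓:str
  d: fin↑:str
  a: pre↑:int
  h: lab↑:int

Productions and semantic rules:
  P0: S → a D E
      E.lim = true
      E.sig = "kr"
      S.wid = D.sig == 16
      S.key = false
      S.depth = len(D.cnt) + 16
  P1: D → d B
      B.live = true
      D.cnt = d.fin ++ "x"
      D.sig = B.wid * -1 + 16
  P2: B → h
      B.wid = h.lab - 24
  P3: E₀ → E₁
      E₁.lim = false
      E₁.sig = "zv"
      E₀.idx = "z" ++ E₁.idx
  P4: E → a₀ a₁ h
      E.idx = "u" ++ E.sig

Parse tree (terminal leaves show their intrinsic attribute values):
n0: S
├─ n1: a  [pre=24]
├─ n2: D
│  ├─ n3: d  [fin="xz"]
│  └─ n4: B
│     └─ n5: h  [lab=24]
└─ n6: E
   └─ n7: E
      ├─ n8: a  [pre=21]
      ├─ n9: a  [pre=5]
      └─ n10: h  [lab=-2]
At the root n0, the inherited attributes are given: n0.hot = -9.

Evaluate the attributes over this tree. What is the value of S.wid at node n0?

1. n0.hot = -9  [given at root]
2. n1.pre = 24  [terminal]
3. n3.fin = "xz"  [terminal]
4. n4.live = true  [true]
5. n5.lab = 24  [terminal]
6. n4.wid = 0  [h.lab - 24]
7. n2.cnt = "xzx"  [d.fin ++ "x"]
8. n2.sig = 16  [B.wid * -1 + 16]
9. n6.lim = true  [true]
10. n6.sig = "kr"  ["kr"]
11. n7.lim = false  [false]
12. n7.sig = "zv"  ["zv"]
13. n8.pre = 21  [terminal]
14. n9.pre = 5  [terminal]
15. n10.lab = -2  [terminal]
16. n7.idx = "uzv"  ["u" ++ E.sig]
17. n6.idx = "zuzv"  ["z" ++ E₁.idx]
18. n0.wid = true  [D.sig == 16]
19. n0.key = false  [false]
20. n0.depth = 19  [len(D.cnt) + 16]

true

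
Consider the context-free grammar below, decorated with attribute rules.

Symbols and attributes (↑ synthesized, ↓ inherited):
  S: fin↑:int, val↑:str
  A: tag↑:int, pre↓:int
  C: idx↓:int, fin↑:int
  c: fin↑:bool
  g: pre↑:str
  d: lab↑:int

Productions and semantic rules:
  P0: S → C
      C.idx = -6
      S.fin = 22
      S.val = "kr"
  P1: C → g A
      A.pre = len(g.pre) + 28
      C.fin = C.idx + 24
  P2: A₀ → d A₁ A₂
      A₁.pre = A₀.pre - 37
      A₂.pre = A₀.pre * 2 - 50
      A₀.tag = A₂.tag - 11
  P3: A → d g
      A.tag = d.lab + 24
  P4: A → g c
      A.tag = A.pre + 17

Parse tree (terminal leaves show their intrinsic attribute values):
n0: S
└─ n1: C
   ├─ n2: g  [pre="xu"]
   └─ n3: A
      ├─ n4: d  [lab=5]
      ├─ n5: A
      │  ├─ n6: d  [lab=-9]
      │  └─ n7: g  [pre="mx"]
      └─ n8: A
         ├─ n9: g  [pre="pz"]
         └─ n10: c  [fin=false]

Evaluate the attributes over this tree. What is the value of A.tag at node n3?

16

1. n1.idx = -6  [-6]
2. n2.pre = "xu"  [terminal]
3. n3.pre = 30  [len(g.pre) + 28]
4. n4.lab = 5  [terminal]
5. n5.pre = -7  [A₀.pre - 37]
6. n6.lab = -9  [terminal]
7. n7.pre = "mx"  [terminal]
8. n5.tag = 15  [d.lab + 24]
9. n8.pre = 10  [A₀.pre * 2 - 50]
10. n9.pre = "pz"  [terminal]
11. n10.fin = false  [terminal]
12. n8.tag = 27  [A.pre + 17]
13. n3.tag = 16  [A₂.tag - 11]
14. n1.fin = 18  [C.idx + 24]
15. n0.fin = 22  [22]
16. n0.val = "kr"  ["kr"]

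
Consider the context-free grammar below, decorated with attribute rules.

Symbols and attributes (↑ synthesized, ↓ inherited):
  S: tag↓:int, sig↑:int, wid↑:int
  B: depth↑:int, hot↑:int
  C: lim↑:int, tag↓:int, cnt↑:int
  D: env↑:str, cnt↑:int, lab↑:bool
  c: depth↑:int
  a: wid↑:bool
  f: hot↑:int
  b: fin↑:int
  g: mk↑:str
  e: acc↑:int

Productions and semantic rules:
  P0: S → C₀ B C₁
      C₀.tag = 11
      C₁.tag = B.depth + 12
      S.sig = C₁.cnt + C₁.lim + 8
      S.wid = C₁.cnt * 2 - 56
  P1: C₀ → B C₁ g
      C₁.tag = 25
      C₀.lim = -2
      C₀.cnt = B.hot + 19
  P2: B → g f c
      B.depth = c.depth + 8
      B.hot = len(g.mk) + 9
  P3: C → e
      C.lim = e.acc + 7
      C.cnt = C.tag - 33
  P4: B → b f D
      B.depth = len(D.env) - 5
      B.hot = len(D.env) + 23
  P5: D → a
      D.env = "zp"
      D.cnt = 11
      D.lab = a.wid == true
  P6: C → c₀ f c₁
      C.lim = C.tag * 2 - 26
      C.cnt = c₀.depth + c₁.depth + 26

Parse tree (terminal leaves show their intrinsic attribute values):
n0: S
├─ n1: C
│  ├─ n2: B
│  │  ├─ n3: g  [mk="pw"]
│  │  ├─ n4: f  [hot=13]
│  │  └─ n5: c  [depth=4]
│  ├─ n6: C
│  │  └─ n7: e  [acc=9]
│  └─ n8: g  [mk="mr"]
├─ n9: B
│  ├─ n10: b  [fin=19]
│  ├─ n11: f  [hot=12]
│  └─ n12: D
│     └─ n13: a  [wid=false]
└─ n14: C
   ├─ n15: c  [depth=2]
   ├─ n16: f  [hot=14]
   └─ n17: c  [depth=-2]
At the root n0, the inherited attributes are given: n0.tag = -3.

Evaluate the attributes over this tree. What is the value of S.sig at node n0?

1. n0.tag = -3  [given at root]
2. n1.tag = 11  [11]
3. n3.mk = "pw"  [terminal]
4. n4.hot = 13  [terminal]
5. n5.depth = 4  [terminal]
6. n2.depth = 12  [c.depth + 8]
7. n2.hot = 11  [len(g.mk) + 9]
8. n6.tag = 25  [25]
9. n7.acc = 9  [terminal]
10. n6.lim = 16  [e.acc + 7]
11. n6.cnt = -8  [C.tag - 33]
12. n8.mk = "mr"  [terminal]
13. n1.lim = -2  [-2]
14. n1.cnt = 30  [B.hot + 19]
15. n10.fin = 19  [terminal]
16. n11.hot = 12  [terminal]
17. n13.wid = false  [terminal]
18. n12.env = "zp"  ["zp"]
19. n12.cnt = 11  [11]
20. n12.lab = false  [a.wid == true]
21. n9.depth = -3  [len(D.env) - 5]
22. n9.hot = 25  [len(D.env) + 23]
23. n14.tag = 9  [B.depth + 12]
24. n15.depth = 2  [terminal]
25. n16.hot = 14  [terminal]
26. n17.depth = -2  [terminal]
27. n14.lim = -8  [C.tag * 2 - 26]
28. n14.cnt = 26  [c₀.depth + c₁.depth + 26]
29. n0.sig = 26  [C₁.cnt + C₁.lim + 8]
30. n0.wid = -4  [C₁.cnt * 2 - 56]

26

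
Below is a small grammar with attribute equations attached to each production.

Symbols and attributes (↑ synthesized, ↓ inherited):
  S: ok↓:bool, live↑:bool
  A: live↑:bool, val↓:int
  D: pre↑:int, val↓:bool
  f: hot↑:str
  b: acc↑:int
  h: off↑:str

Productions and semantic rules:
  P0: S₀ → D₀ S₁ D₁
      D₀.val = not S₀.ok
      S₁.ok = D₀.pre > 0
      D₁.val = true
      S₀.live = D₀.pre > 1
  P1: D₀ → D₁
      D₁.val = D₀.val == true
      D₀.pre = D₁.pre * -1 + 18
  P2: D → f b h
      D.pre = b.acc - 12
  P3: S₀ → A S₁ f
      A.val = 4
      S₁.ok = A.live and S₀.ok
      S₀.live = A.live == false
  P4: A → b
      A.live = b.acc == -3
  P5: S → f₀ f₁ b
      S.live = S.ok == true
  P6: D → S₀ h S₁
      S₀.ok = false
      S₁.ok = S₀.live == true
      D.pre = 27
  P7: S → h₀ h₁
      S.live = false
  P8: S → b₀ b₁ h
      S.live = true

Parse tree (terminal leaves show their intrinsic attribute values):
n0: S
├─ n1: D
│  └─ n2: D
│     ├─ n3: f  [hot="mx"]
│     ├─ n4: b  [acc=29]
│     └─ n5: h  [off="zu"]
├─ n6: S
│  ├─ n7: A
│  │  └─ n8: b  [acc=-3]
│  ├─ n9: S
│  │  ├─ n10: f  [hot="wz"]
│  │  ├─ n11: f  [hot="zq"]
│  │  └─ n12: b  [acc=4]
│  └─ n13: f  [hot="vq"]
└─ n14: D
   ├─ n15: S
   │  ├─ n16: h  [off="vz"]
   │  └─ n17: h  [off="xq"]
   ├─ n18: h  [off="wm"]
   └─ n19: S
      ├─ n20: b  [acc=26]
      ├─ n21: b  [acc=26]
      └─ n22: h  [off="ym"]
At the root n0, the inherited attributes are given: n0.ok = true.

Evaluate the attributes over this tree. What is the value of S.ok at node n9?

1. n0.ok = true  [given at root]
2. n1.val = false  [not S₀.ok]
3. n2.val = false  [D₀.val == true]
4. n3.hot = "mx"  [terminal]
5. n4.acc = 29  [terminal]
6. n5.off = "zu"  [terminal]
7. n2.pre = 17  [b.acc - 12]
8. n1.pre = 1  [D₁.pre * -1 + 18]
9. n6.ok = true  [D₀.pre > 0]
10. n7.val = 4  [4]
11. n8.acc = -3  [terminal]
12. n7.live = true  [b.acc == -3]
13. n9.ok = true  [A.live and S₀.ok]
14. n10.hot = "wz"  [terminal]
15. n11.hot = "zq"  [terminal]
16. n12.acc = 4  [terminal]
17. n9.live = true  [S.ok == true]
18. n13.hot = "vq"  [terminal]
19. n6.live = false  [A.live == false]
20. n14.val = true  [true]
21. n15.ok = false  [false]
22. n16.off = "vz"  [terminal]
23. n17.off = "xq"  [terminal]
24. n15.live = false  [false]
25. n18.off = "wm"  [terminal]
26. n19.ok = false  [S₀.live == true]
27. n20.acc = 26  [terminal]
28. n21.acc = 26  [terminal]
29. n22.off = "ym"  [terminal]
30. n19.live = true  [true]
31. n14.pre = 27  [27]
32. n0.live = false  [D₀.pre > 1]

true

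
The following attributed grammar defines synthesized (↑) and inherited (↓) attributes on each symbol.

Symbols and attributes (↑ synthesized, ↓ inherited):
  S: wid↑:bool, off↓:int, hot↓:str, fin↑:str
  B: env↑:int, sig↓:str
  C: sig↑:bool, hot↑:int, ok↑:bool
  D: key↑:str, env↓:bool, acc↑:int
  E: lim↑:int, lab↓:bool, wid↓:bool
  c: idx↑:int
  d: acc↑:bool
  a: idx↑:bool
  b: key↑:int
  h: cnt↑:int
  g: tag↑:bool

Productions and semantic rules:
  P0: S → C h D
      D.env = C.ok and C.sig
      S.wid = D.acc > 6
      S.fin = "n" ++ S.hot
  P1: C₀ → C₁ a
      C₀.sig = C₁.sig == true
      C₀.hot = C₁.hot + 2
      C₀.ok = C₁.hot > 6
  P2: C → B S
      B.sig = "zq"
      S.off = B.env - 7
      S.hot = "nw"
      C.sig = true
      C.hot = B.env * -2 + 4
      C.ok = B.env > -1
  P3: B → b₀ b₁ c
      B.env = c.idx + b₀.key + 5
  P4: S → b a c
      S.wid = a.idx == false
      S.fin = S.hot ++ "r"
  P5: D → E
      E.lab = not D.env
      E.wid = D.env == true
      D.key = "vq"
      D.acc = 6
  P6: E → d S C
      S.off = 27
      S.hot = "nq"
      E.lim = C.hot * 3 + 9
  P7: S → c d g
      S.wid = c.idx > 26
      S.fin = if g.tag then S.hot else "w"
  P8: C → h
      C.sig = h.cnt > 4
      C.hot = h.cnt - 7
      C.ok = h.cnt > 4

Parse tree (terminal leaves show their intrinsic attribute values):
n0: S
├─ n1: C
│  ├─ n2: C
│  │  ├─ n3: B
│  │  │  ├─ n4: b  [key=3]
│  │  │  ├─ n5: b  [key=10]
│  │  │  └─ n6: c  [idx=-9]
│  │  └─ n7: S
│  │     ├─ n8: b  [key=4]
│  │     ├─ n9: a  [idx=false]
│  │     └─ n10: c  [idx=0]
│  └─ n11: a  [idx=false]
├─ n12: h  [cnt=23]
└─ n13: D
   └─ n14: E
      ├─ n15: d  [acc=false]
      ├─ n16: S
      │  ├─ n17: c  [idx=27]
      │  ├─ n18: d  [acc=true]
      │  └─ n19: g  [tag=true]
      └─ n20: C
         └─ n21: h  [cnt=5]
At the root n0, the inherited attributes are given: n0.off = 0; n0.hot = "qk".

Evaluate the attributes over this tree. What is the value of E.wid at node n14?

false

1. n0.off = 0  [given at root]
2. n0.hot = "qk"  [given at root]
3. n3.sig = "zq"  ["zq"]
4. n4.key = 3  [terminal]
5. n5.key = 10  [terminal]
6. n6.idx = -9  [terminal]
7. n3.env = -1  [c.idx + b₀.key + 5]
8. n7.off = -8  [B.env - 7]
9. n7.hot = "nw"  ["nw"]
10. n8.key = 4  [terminal]
11. n9.idx = false  [terminal]
12. n10.idx = 0  [terminal]
13. n7.wid = true  [a.idx == false]
14. n7.fin = "nwr"  [S.hot ++ "r"]
15. n2.sig = true  [true]
16. n2.hot = 6  [B.env * -2 + 4]
17. n2.ok = false  [B.env > -1]
18. n11.idx = false  [terminal]
19. n1.sig = true  [C₁.sig == true]
20. n1.hot = 8  [C₁.hot + 2]
21. n1.ok = false  [C₁.hot > 6]
22. n12.cnt = 23  [terminal]
23. n13.env = false  [C.ok and C.sig]
24. n14.lab = true  [not D.env]
25. n14.wid = false  [D.env == true]
26. n15.acc = false  [terminal]
27. n16.off = 27  [27]
28. n16.hot = "nq"  ["nq"]
29. n17.idx = 27  [terminal]
30. n18.acc = true  [terminal]
31. n19.tag = true  [terminal]
32. n16.wid = true  [c.idx > 26]
33. n16.fin = "nq"  [if g.tag then S.hot else "w"]
34. n21.cnt = 5  [terminal]
35. n20.sig = true  [h.cnt > 4]
36. n20.hot = -2  [h.cnt - 7]
37. n20.ok = true  [h.cnt > 4]
38. n14.lim = 3  [C.hot * 3 + 9]
39. n13.key = "vq"  ["vq"]
40. n13.acc = 6  [6]
41. n0.wid = false  [D.acc > 6]
42. n0.fin = "nqk"  ["n" ++ S.hot]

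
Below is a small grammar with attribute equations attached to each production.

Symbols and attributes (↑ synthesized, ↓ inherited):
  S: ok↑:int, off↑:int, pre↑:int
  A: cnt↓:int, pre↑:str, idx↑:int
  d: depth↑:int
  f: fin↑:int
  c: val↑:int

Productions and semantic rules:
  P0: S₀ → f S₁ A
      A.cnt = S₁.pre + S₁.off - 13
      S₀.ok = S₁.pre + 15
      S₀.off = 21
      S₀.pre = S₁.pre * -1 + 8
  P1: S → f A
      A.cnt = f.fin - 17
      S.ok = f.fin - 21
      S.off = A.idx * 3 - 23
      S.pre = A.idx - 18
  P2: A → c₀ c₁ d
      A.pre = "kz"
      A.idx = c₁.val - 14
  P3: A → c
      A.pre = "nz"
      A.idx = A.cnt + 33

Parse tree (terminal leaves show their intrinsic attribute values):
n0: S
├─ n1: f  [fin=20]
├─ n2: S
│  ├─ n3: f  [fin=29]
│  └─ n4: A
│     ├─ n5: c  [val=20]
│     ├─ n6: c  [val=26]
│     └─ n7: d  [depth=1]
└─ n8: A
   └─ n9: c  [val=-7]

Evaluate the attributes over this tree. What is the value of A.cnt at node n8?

1. n1.fin = 20  [terminal]
2. n3.fin = 29  [terminal]
3. n4.cnt = 12  [f.fin - 17]
4. n5.val = 20  [terminal]
5. n6.val = 26  [terminal]
6. n7.depth = 1  [terminal]
7. n4.pre = "kz"  ["kz"]
8. n4.idx = 12  [c₁.val - 14]
9. n2.ok = 8  [f.fin - 21]
10. n2.off = 13  [A.idx * 3 - 23]
11. n2.pre = -6  [A.idx - 18]
12. n8.cnt = -6  [S₁.pre + S₁.off - 13]
13. n9.val = -7  [terminal]
14. n8.pre = "nz"  ["nz"]
15. n8.idx = 27  [A.cnt + 33]
16. n0.ok = 9  [S₁.pre + 15]
17. n0.off = 21  [21]
18. n0.pre = 14  [S₁.pre * -1 + 8]

-6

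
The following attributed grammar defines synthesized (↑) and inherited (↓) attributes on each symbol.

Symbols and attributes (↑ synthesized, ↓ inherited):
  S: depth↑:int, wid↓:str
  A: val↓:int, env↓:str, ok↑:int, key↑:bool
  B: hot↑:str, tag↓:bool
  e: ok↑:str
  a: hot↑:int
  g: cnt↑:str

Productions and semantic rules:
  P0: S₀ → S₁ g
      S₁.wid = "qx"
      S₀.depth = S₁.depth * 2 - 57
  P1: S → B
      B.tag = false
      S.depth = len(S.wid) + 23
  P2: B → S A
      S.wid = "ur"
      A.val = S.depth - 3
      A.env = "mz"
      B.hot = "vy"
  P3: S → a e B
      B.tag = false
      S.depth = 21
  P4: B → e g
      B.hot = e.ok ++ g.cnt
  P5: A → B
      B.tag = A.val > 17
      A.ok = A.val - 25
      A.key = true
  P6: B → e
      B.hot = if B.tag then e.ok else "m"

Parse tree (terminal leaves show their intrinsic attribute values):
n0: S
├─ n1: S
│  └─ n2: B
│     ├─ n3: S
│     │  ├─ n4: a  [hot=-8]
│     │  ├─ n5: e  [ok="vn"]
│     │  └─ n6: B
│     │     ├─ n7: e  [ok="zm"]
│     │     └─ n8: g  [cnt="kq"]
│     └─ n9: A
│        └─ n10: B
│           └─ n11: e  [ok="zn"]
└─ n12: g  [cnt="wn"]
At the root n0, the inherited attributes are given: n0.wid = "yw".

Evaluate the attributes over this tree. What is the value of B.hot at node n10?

1. n0.wid = "yw"  [given at root]
2. n1.wid = "qx"  ["qx"]
3. n2.tag = false  [false]
4. n3.wid = "ur"  ["ur"]
5. n4.hot = -8  [terminal]
6. n5.ok = "vn"  [terminal]
7. n6.tag = false  [false]
8. n7.ok = "zm"  [terminal]
9. n8.cnt = "kq"  [terminal]
10. n6.hot = "zmkq"  [e.ok ++ g.cnt]
11. n3.depth = 21  [21]
12. n9.val = 18  [S.depth - 3]
13. n9.env = "mz"  ["mz"]
14. n10.tag = true  [A.val > 17]
15. n11.ok = "zn"  [terminal]
16. n10.hot = "zn"  [if B.tag then e.ok else "m"]
17. n9.ok = -7  [A.val - 25]
18. n9.key = true  [true]
19. n2.hot = "vy"  ["vy"]
20. n1.depth = 25  [len(S.wid) + 23]
21. n12.cnt = "wn"  [terminal]
22. n0.depth = -7  [S₁.depth * 2 - 57]

"zn"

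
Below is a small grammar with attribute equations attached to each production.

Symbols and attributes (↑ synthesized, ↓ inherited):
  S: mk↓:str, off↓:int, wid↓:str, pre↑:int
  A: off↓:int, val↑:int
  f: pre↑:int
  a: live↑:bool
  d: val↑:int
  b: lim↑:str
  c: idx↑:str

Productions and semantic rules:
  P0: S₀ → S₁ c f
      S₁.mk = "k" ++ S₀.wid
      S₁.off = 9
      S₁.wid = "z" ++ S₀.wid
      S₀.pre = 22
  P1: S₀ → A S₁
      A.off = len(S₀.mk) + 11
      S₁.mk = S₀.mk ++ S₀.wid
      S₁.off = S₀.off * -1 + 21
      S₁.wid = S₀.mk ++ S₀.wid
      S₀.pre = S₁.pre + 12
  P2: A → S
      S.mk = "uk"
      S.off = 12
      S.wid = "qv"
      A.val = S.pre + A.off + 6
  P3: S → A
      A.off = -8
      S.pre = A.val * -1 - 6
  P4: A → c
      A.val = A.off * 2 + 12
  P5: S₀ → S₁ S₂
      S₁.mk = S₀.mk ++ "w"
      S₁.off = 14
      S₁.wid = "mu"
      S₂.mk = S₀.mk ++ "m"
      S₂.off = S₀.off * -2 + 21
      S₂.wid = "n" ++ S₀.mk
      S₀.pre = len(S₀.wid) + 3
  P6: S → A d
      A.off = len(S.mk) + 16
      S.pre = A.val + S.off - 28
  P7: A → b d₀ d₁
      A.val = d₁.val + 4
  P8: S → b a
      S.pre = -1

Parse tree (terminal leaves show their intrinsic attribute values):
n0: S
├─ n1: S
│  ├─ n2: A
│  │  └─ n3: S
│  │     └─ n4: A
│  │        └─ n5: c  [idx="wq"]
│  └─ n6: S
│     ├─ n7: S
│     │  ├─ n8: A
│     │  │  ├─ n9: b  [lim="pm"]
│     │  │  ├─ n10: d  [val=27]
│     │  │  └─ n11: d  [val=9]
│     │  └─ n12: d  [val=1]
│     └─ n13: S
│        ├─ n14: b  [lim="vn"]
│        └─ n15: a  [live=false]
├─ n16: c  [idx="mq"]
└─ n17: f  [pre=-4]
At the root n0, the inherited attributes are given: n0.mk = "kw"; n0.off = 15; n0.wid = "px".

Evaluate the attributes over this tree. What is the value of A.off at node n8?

1. n0.mk = "kw"  [given at root]
2. n0.off = 15  [given at root]
3. n0.wid = "px"  [given at root]
4. n1.mk = "kpx"  ["k" ++ S₀.wid]
5. n1.off = 9  [9]
6. n1.wid = "zpx"  ["z" ++ S₀.wid]
7. n2.off = 14  [len(S₀.mk) + 11]
8. n3.mk = "uk"  ["uk"]
9. n3.off = 12  [12]
10. n3.wid = "qv"  ["qv"]
11. n4.off = -8  [-8]
12. n5.idx = "wq"  [terminal]
13. n4.val = -4  [A.off * 2 + 12]
14. n3.pre = -2  [A.val * -1 - 6]
15. n2.val = 18  [S.pre + A.off + 6]
16. n6.mk = "kpxzpx"  [S₀.mk ++ S₀.wid]
17. n6.off = 12  [S₀.off * -1 + 21]
18. n6.wid = "kpxzpx"  [S₀.mk ++ S₀.wid]
19. n7.mk = "kpxzpxw"  [S₀.mk ++ "w"]
20. n7.off = 14  [14]
21. n7.wid = "mu"  ["mu"]
22. n8.off = 23  [len(S.mk) + 16]
23. n9.lim = "pm"  [terminal]
24. n10.val = 27  [terminal]
25. n11.val = 9  [terminal]
26. n8.val = 13  [d₁.val + 4]
27. n12.val = 1  [terminal]
28. n7.pre = -1  [A.val + S.off - 28]
29. n13.mk = "kpxzpxm"  [S₀.mk ++ "m"]
30. n13.off = -3  [S₀.off * -2 + 21]
31. n13.wid = "nkpxzpx"  ["n" ++ S₀.mk]
32. n14.lim = "vn"  [terminal]
33. n15.live = false  [terminal]
34. n13.pre = -1  [-1]
35. n6.pre = 9  [len(S₀.wid) + 3]
36. n1.pre = 21  [S₁.pre + 12]
37. n16.idx = "mq"  [terminal]
38. n17.pre = -4  [terminal]
39. n0.pre = 22  [22]

23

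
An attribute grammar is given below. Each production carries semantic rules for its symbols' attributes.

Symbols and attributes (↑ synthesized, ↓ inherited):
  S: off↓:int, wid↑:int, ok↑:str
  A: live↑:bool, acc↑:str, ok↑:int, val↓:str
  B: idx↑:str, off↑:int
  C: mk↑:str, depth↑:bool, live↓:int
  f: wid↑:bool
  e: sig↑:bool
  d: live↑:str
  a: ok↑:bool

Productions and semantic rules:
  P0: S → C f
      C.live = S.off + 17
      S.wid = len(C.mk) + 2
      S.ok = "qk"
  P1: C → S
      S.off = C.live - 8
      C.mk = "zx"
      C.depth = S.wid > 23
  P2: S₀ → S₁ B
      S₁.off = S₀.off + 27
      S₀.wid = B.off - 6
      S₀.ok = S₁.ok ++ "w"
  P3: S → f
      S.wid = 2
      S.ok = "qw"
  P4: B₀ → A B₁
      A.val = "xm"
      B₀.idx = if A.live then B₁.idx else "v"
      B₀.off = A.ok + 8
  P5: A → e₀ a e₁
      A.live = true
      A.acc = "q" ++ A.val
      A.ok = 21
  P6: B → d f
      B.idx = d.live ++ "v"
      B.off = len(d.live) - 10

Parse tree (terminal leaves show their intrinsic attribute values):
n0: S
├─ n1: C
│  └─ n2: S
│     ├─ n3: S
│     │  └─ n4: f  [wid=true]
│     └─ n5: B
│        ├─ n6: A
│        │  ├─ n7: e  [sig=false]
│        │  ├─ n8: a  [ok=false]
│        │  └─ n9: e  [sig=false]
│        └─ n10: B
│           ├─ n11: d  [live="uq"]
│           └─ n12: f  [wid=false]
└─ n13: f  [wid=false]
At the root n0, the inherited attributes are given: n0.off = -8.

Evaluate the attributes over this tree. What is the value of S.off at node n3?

28

1. n0.off = -8  [given at root]
2. n1.live = 9  [S.off + 17]
3. n2.off = 1  [C.live - 8]
4. n3.off = 28  [S₀.off + 27]
5. n4.wid = true  [terminal]
6. n3.wid = 2  [2]
7. n3.ok = "qw"  ["qw"]
8. n6.val = "xm"  ["xm"]
9. n7.sig = false  [terminal]
10. n8.ok = false  [terminal]
11. n9.sig = false  [terminal]
12. n6.live = true  [true]
13. n6.acc = "qxm"  ["q" ++ A.val]
14. n6.ok = 21  [21]
15. n11.live = "uq"  [terminal]
16. n12.wid = false  [terminal]
17. n10.idx = "uqv"  [d.live ++ "v"]
18. n10.off = -8  [len(d.live) - 10]
19. n5.idx = "uqv"  [if A.live then B₁.idx else "v"]
20. n5.off = 29  [A.ok + 8]
21. n2.wid = 23  [B.off - 6]
22. n2.ok = "qww"  [S₁.ok ++ "w"]
23. n1.mk = "zx"  ["zx"]
24. n1.depth = false  [S.wid > 23]
25. n13.wid = false  [terminal]
26. n0.wid = 4  [len(C.mk) + 2]
27. n0.ok = "qk"  ["qk"]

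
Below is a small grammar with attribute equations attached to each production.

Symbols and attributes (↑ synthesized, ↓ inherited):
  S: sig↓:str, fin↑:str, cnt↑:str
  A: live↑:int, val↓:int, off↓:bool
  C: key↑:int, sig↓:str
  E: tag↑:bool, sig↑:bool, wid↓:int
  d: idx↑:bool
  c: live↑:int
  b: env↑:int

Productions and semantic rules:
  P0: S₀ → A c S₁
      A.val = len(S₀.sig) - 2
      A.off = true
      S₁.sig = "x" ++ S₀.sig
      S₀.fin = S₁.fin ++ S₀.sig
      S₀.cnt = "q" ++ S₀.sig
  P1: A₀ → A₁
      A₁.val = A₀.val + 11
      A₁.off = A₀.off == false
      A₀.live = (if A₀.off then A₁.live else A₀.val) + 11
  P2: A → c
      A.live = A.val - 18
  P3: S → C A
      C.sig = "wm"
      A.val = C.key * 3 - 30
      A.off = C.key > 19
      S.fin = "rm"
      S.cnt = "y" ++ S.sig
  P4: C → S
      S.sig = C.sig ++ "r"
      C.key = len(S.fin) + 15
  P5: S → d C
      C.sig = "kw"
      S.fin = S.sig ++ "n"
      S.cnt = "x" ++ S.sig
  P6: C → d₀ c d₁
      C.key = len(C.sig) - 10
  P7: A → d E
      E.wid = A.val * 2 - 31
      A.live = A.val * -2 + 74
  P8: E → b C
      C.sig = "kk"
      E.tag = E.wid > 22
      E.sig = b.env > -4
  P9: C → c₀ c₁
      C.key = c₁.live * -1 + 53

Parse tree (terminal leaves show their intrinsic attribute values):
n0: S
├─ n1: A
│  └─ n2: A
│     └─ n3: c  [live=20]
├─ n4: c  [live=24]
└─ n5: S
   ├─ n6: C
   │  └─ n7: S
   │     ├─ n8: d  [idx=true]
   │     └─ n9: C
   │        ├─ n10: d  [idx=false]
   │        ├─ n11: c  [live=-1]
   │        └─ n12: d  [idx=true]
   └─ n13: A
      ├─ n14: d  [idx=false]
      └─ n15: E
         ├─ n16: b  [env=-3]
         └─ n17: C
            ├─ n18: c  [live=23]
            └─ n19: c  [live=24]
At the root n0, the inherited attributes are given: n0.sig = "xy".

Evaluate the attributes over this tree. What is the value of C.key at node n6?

19

1. n0.sig = "xy"  [given at root]
2. n1.val = 0  [len(S₀.sig) - 2]
3. n1.off = true  [true]
4. n2.val = 11  [A₀.val + 11]
5. n2.off = false  [A₀.off == false]
6. n3.live = 20  [terminal]
7. n2.live = -7  [A.val - 18]
8. n1.live = 4  [(if A₀.off then A₁.live else A₀.val) + 11]
9. n4.live = 24  [terminal]
10. n5.sig = "xxy"  ["x" ++ S₀.sig]
11. n6.sig = "wm"  ["wm"]
12. n7.sig = "wmr"  [C.sig ++ "r"]
13. n8.idx = true  [terminal]
14. n9.sig = "kw"  ["kw"]
15. n10.idx = false  [terminal]
16. n11.live = -1  [terminal]
17. n12.idx = true  [terminal]
18. n9.key = -8  [len(C.sig) - 10]
19. n7.fin = "wmrn"  [S.sig ++ "n"]
20. n7.cnt = "xwmr"  ["x" ++ S.sig]
21. n6.key = 19  [len(S.fin) + 15]
22. n13.val = 27  [C.key * 3 - 30]
23. n13.off = false  [C.key > 19]
24. n14.idx = false  [terminal]
25. n15.wid = 23  [A.val * 2 - 31]
26. n16.env = -3  [terminal]
27. n17.sig = "kk"  ["kk"]
28. n18.live = 23  [terminal]
29. n19.live = 24  [terminal]
30. n17.key = 29  [c₁.live * -1 + 53]
31. n15.tag = true  [E.wid > 22]
32. n15.sig = true  [b.env > -4]
33. n13.live = 20  [A.val * -2 + 74]
34. n5.fin = "rm"  ["rm"]
35. n5.cnt = "yxxy"  ["y" ++ S.sig]
36. n0.fin = "rmxy"  [S₁.fin ++ S₀.sig]
37. n0.cnt = "qxy"  ["q" ++ S₀.sig]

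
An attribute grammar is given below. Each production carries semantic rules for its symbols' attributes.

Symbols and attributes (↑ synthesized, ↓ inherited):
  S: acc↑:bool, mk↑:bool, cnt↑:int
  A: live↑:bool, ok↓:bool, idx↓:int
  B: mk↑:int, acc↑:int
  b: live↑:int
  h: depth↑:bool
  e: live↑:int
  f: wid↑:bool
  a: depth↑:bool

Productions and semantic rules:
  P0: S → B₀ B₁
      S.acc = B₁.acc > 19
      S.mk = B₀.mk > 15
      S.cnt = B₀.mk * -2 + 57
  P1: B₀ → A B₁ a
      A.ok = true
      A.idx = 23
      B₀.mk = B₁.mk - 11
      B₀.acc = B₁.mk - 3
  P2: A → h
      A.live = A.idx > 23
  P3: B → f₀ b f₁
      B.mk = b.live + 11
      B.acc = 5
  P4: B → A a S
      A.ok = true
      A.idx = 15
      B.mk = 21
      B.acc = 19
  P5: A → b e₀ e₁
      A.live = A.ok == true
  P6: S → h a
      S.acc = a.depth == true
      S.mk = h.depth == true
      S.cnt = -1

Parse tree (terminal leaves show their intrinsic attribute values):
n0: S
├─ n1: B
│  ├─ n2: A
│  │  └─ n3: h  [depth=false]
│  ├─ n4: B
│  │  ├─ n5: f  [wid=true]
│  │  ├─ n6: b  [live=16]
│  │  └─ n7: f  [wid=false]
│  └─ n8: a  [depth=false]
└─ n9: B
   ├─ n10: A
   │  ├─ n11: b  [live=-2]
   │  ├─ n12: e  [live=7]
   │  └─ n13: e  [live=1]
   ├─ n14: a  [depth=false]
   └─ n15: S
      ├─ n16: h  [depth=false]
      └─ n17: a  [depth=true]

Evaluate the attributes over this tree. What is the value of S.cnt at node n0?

25

1. n2.ok = true  [true]
2. n2.idx = 23  [23]
3. n3.depth = false  [terminal]
4. n2.live = false  [A.idx > 23]
5. n5.wid = true  [terminal]
6. n6.live = 16  [terminal]
7. n7.wid = false  [terminal]
8. n4.mk = 27  [b.live + 11]
9. n4.acc = 5  [5]
10. n8.depth = false  [terminal]
11. n1.mk = 16  [B₁.mk - 11]
12. n1.acc = 24  [B₁.mk - 3]
13. n10.ok = true  [true]
14. n10.idx = 15  [15]
15. n11.live = -2  [terminal]
16. n12.live = 7  [terminal]
17. n13.live = 1  [terminal]
18. n10.live = true  [A.ok == true]
19. n14.depth = false  [terminal]
20. n16.depth = false  [terminal]
21. n17.depth = true  [terminal]
22. n15.acc = true  [a.depth == true]
23. n15.mk = false  [h.depth == true]
24. n15.cnt = -1  [-1]
25. n9.mk = 21  [21]
26. n9.acc = 19  [19]
27. n0.acc = false  [B₁.acc > 19]
28. n0.mk = true  [B₀.mk > 15]
29. n0.cnt = 25  [B₀.mk * -2 + 57]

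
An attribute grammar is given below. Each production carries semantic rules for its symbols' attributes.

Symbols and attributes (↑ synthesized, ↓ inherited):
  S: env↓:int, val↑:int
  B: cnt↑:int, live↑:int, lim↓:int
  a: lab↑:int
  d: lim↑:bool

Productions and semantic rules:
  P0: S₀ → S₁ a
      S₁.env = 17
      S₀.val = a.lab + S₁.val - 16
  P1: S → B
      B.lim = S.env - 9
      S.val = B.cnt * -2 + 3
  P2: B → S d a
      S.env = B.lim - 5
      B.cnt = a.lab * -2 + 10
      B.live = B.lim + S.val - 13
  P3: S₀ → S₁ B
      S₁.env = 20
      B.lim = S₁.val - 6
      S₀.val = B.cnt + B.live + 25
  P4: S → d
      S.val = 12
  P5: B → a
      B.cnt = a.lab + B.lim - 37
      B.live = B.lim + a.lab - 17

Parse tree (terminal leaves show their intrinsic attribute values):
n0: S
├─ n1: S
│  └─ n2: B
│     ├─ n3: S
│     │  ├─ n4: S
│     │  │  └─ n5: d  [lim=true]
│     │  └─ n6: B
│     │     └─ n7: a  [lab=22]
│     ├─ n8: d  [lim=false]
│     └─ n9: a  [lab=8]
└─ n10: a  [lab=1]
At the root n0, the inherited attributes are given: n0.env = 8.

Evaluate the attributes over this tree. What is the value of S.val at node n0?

1. n0.env = 8  [given at root]
2. n1.env = 17  [17]
3. n2.lim = 8  [S.env - 9]
4. n3.env = 3  [B.lim - 5]
5. n4.env = 20  [20]
6. n5.lim = true  [terminal]
7. n4.val = 12  [12]
8. n6.lim = 6  [S₁.val - 6]
9. n7.lab = 22  [terminal]
10. n6.cnt = -9  [a.lab + B.lim - 37]
11. n6.live = 11  [B.lim + a.lab - 17]
12. n3.val = 27  [B.cnt + B.live + 25]
13. n8.lim = false  [terminal]
14. n9.lab = 8  [terminal]
15. n2.cnt = -6  [a.lab * -2 + 10]
16. n2.live = 22  [B.lim + S.val - 13]
17. n1.val = 15  [B.cnt * -2 + 3]
18. n10.lab = 1  [terminal]
19. n0.val = 0  [a.lab + S₁.val - 16]

0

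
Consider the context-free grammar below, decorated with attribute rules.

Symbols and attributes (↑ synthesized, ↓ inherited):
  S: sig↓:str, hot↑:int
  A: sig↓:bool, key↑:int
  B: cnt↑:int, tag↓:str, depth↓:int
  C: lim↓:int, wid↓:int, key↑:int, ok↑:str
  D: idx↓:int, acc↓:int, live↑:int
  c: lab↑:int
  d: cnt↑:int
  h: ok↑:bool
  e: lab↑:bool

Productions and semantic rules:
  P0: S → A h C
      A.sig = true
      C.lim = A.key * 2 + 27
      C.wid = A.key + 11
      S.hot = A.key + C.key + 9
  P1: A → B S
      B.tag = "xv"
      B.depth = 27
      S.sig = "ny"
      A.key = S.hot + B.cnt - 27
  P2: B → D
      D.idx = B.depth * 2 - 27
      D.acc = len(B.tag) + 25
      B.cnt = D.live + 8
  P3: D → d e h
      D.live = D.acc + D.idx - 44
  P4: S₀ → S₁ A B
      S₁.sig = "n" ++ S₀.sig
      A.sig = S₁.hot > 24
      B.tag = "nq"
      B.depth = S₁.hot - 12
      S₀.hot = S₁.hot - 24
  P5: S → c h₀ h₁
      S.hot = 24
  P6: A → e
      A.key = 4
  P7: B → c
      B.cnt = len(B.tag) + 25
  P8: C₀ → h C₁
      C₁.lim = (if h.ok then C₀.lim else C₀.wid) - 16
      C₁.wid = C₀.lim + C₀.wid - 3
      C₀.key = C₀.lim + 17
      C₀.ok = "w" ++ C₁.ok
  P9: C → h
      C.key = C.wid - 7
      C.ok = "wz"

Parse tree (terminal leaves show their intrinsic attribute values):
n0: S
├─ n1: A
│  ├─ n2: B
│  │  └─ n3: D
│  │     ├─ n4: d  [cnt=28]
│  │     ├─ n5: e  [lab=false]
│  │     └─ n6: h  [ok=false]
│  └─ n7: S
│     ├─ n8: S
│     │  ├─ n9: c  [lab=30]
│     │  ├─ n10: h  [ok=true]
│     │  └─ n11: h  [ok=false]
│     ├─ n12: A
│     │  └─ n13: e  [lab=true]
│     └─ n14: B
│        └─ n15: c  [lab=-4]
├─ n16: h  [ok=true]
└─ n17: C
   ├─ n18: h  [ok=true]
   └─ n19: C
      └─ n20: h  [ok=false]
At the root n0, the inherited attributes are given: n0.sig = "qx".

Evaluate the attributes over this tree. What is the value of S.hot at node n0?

1. n0.sig = "qx"  [given at root]
2. n1.sig = true  [true]
3. n2.tag = "xv"  ["xv"]
4. n2.depth = 27  [27]
5. n3.idx = 27  [B.depth * 2 - 27]
6. n3.acc = 27  [len(B.tag) + 25]
7. n4.cnt = 28  [terminal]
8. n5.lab = false  [terminal]
9. n6.ok = false  [terminal]
10. n3.live = 10  [D.acc + D.idx - 44]
11. n2.cnt = 18  [D.live + 8]
12. n7.sig = "ny"  ["ny"]
13. n8.sig = "nny"  ["n" ++ S₀.sig]
14. n9.lab = 30  [terminal]
15. n10.ok = true  [terminal]
16. n11.ok = false  [terminal]
17. n8.hot = 24  [24]
18. n12.sig = false  [S₁.hot > 24]
19. n13.lab = true  [terminal]
20. n12.key = 4  [4]
21. n14.tag = "nq"  ["nq"]
22. n14.depth = 12  [S₁.hot - 12]
23. n15.lab = -4  [terminal]
24. n14.cnt = 27  [len(B.tag) + 25]
25. n7.hot = 0  [S₁.hot - 24]
26. n1.key = -9  [S.hot + B.cnt - 27]
27. n16.ok = true  [terminal]
28. n17.lim = 9  [A.key * 2 + 27]
29. n17.wid = 2  [A.key + 11]
30. n18.ok = true  [terminal]
31. n19.lim = -7  [(if h.ok then C₀.lim else C₀.wid) - 16]
32. n19.wid = 8  [C₀.lim + C₀.wid - 3]
33. n20.ok = false  [terminal]
34. n19.key = 1  [C.wid - 7]
35. n19.ok = "wz"  ["wz"]
36. n17.key = 26  [C₀.lim + 17]
37. n17.ok = "wwz"  ["w" ++ C₁.ok]
38. n0.hot = 26  [A.key + C.key + 9]

26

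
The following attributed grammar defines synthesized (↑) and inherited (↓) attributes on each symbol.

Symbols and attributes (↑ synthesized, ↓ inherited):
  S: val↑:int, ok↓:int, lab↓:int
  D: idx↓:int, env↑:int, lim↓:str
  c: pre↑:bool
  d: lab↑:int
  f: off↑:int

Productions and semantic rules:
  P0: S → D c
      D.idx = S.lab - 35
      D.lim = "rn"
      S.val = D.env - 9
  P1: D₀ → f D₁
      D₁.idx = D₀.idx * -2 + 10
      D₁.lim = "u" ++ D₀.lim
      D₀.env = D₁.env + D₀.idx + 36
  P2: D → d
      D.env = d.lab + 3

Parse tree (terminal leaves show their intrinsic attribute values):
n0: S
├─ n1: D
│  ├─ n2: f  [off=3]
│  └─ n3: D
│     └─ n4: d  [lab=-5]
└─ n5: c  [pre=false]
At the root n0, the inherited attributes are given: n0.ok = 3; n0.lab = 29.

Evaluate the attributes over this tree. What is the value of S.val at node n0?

1. n0.ok = 3  [given at root]
2. n0.lab = 29  [given at root]
3. n1.idx = -6  [S.lab - 35]
4. n1.lim = "rn"  ["rn"]
5. n2.off = 3  [terminal]
6. n3.idx = 22  [D₀.idx * -2 + 10]
7. n3.lim = "urn"  ["u" ++ D₀.lim]
8. n4.lab = -5  [terminal]
9. n3.env = -2  [d.lab + 3]
10. n1.env = 28  [D₁.env + D₀.idx + 36]
11. n5.pre = false  [terminal]
12. n0.val = 19  [D.env - 9]

19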